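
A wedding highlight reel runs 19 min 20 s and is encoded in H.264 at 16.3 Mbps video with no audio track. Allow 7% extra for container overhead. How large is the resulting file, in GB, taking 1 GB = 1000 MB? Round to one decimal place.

2.5 GB

19 min 20 s = 1160 s
Total bitrate: 16.3 Mbps.
Stream data: 16.300 Mbps × 1160 s = 18908.0 Mb.
With 7% container overhead: ×1.07.
20,232 Mb ÷ 8 = 2,529 MB → 2.529 GB.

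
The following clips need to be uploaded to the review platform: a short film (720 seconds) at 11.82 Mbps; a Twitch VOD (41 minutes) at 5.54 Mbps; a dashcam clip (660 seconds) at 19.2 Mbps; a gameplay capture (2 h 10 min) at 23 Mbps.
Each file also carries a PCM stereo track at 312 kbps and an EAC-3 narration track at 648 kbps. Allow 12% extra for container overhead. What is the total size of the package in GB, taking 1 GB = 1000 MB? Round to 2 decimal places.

Audio total: 312 + 648 = 960 kbps = 0.960 Mbps.
short film: 12.780 Mbps × 720 s × 1.12 = 10305.8 Mb
Twitch VOD: 6.500 Mbps × 2460 s × 1.12 = 17908.8 Mb
dashcam clip: 20.160 Mbps × 660 s × 1.12 = 14902.3 Mb
gameplay capture: 23.960 Mbps × 7800 s × 1.12 = 209314.6 Mb
Total: 252431.4 Mb = 31553.9 MB.
= 31.55 GB.

31.55 GB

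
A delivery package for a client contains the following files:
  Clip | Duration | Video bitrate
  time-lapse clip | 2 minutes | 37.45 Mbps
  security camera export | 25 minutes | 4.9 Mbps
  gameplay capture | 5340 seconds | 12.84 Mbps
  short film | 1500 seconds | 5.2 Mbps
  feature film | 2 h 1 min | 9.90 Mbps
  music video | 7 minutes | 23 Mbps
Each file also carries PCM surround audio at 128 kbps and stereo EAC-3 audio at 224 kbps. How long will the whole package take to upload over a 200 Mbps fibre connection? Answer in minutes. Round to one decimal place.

14.6 minutes

Audio total: 128 + 224 = 352 kbps = 0.352 Mbps.
time-lapse clip: 37.802 Mbps × 120 s = 4536.2 Mb
security camera export: 5.252 Mbps × 1500 s = 7878.0 Mb
gameplay capture: 13.192 Mbps × 5340 s = 70445.3 Mb
short film: 5.552 Mbps × 1500 s = 8328.0 Mb
feature film: 10.252 Mbps × 7260 s = 74429.5 Mb
music video: 23.352 Mbps × 420 s = 9807.8 Mb
Total: 175424.9 Mb = 21928.1 MB.
At 200 Mbps: 175424.9 / 200 = 877 s ≈ 14.6 minutes.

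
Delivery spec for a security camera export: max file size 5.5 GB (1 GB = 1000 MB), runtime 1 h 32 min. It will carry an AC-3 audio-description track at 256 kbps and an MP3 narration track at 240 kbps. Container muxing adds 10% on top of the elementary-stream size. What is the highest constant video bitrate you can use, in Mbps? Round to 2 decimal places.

6.75 Mbps

Budget: 5.5 GB = 44000.0 Mb.
Stream payload after overhead: 44000.0 / 1.10 = 40000.0 Mb.
1 h 32 min = 92 min = 5520 s
Total bitrate budget: 40000.0 Mb / 5520 s = 7.246 Mbps.
Audio total: 256 + 240 = 496 kbps = 0.496 Mbps.
Video: 7.246 − 0.496 = 6.750 Mbps.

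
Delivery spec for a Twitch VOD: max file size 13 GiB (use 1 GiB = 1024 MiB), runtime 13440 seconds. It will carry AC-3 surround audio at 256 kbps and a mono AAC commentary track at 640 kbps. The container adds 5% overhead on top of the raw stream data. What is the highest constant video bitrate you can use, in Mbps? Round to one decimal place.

Budget: 13 GiB = 111669.1 Mb.
Stream payload after overhead: 111669.1 / 1.05 = 106351.6 Mb.
Total bitrate budget: 106351.6 Mb / 13440 s = 7.913 Mbps.
Audio total: 256 + 640 = 896 kbps = 0.896 Mbps.
Video: 7.913 − 0.896 = 7.017 Mbps.

7.0 Mbps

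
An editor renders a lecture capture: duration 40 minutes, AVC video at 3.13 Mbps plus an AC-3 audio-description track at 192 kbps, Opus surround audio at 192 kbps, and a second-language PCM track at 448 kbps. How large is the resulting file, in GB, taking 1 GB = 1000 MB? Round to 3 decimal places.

40 min = 2400 s
Audio total: 192 + 192 + 448 = 832 kbps = 0.832 Mbps.
Total bitrate: 3.13 + 0.832 = 3.962 Mbps.
Stream data: 3.962 Mbps × 2400 s = 9508.8 Mb.
9,509 Mb ÷ 8 = 1,189 MB → 1.189 GB.

1.189 GB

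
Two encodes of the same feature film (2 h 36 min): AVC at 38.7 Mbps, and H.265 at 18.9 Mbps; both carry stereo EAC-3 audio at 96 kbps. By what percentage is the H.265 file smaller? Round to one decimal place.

2 h 36 min = 156 min = 9360 s
Audio: 96 kbps = 0.096 Mbps.
AVC: 38.796 Mbps × 9360 s = 363130.6 Mb = 45.391 GB.
H.265: 18.996 Mbps × 9360 s = 177802.6 Mb = 22.225 GB.
Reduction: (1 − 22.225/45.391) × 100 = 51.04%.

51.0%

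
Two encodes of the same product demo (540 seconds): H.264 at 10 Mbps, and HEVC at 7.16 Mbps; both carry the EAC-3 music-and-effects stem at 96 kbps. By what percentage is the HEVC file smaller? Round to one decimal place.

28.1%

Audio: 96 kbps = 0.096 Mbps.
H.264: 10.096 Mbps × 540 s = 5451.8 Mb = 0.681 GB.
HEVC: 7.256 Mbps × 540 s = 3918.2 Mb = 0.490 GB.
Reduction: (1 − 0.490/0.681) × 100 = 28.13%.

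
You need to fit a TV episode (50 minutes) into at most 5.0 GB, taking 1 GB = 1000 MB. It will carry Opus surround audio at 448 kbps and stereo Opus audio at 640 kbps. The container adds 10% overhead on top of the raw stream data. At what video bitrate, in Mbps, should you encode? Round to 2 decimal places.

11.03 Mbps

Budget: 5.0 GB = 40000.0 Mb.
Stream payload after overhead: 40000.0 / 1.10 = 36363.6 Mb.
50 min = 3000 s
Total bitrate budget: 36363.6 Mb / 3000 s = 12.121 Mbps.
Audio total: 448 + 640 = 1088 kbps = 1.088 Mbps.
Video: 12.121 − 1.088 = 11.033 Mbps.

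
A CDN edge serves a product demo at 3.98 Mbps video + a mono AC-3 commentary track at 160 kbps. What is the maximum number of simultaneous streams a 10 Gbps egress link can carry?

Audio: 160 kbps = 0.160 Mbps.
Per-viewer media rate: 4.140 Mbps.
10 Gbps = 10,000 Mbps; 10,000 / 4.140 = 2415.46 → 2415 viewers.

2415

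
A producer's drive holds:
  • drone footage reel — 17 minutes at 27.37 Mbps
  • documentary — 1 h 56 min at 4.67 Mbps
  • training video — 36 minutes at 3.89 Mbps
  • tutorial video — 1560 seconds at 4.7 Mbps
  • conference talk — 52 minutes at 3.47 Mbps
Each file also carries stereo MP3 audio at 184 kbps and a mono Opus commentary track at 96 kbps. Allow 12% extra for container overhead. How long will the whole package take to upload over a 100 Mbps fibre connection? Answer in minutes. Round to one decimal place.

Audio total: 184 + 96 = 280 kbps = 0.280 Mbps.
drone footage reel: 27.650 Mbps × 1020 s × 1.12 = 31587.4 Mb
documentary: 4.950 Mbps × 6960 s × 1.12 = 38586.2 Mb
training video: 4.170 Mbps × 2160 s × 1.12 = 10088.1 Mb
tutorial video: 4.980 Mbps × 1560 s × 1.12 = 8701.1 Mb
conference talk: 3.750 Mbps × 3120 s × 1.12 = 13104.0 Mb
Total: 102066.7 Mb = 12758.3 MB.
At 100 Mbps: 102066.7 / 100 = 1021 s ≈ 17 minutes.

17.0 minutes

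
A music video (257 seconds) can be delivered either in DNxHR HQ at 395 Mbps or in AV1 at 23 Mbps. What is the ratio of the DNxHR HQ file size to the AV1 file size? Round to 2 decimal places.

DNxHR HQ: 395.000 Mbps × 257 s = 101515.0 Mb = 11.818 GiB.
AV1: 23.000 Mbps × 257 s = 5911.0 Mb = 0.688 GiB.
Ratio: 11.818 / 0.688 = 17.174.

17.17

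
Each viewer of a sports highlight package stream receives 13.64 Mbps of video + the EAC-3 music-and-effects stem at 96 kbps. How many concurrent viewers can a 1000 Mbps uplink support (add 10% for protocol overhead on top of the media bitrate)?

Audio: 96 kbps = 0.096 Mbps.
Per-viewer media rate: 13.736 Mbps.
On the wire with 10% overhead: 15.110 Mbps.
1000 Mbps = 1,000 Mbps; 1,000 / 15.110 = 66.18 → 66 viewers.

66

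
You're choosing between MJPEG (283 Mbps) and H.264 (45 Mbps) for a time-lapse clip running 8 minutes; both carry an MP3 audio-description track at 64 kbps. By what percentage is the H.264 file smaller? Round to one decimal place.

8 min = 480 s
Audio: 64 kbps = 0.064 Mbps.
MJPEG: 283.064 Mbps × 480 s = 135870.7 Mb = 15.817 GiB.
H.264: 45.064 Mbps × 480 s = 21630.7 Mb = 2.518 GiB.
Reduction: (1 − 2.518/15.817) × 100 = 84.08%.

84.1%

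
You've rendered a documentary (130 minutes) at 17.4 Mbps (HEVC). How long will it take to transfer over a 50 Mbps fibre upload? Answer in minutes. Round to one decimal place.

130 min = 7800 s
File: 17.400 Mbps × 7800 s = 135720.0 Mb.
At 50 Mbps: 135720.0 / 50 = 2714.4 s ≈ 45.2 minutes.

45.2 minutes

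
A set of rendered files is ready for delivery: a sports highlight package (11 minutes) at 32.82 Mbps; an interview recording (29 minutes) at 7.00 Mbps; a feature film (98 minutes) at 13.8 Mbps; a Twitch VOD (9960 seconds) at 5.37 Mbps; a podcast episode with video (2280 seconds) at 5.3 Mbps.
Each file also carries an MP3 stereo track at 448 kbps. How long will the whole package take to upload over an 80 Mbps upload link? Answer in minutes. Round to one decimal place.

39.5 minutes

Audio: 448 kbps = 0.448 Mbps.
sports highlight package: 33.268 Mbps × 660 s = 21956.9 Mb
interview recording: 7.448 Mbps × 1740 s = 12959.5 Mb
feature film: 14.248 Mbps × 5880 s = 83778.2 Mb
Twitch VOD: 5.818 Mbps × 9960 s = 57947.3 Mb
podcast episode with video: 5.748 Mbps × 2280 s = 13105.4 Mb
Total: 189747.4 Mb = 23718.4 MB.
At 80 Mbps: 189747.4 / 80 = 2372 s ≈ 39.5 minutes.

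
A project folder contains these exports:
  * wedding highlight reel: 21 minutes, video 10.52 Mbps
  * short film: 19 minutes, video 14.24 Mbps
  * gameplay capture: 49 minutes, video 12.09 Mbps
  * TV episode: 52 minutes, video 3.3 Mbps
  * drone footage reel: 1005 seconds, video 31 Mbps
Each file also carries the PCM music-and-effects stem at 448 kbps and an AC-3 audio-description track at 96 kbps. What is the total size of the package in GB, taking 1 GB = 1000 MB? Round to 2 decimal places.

13.95 GB

Audio total: 448 + 96 = 544 kbps = 0.544 Mbps.
wedding highlight reel: 11.064 Mbps × 1260 s = 13940.6 Mb
short film: 14.784 Mbps × 1140 s = 16853.8 Mb
gameplay capture: 12.634 Mbps × 2940 s = 37144.0 Mb
TV episode: 3.844 Mbps × 3120 s = 11993.3 Mb
drone footage reel: 31.544 Mbps × 1005 s = 31701.7 Mb
Total: 111633.4 Mb = 13954.2 MB.
= 13.95 GB.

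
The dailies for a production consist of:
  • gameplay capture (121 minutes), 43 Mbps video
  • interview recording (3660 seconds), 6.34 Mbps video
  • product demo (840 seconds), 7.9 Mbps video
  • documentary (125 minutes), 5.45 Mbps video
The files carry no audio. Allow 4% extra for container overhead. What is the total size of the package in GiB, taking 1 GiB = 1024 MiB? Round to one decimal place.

46.4 GiB

gameplay capture: 43.000 Mbps × 7260 s × 1.04 = 324667.2 Mb
interview recording: 6.340 Mbps × 3660 s × 1.04 = 24132.6 Mb
product demo: 7.900 Mbps × 840 s × 1.04 = 6901.4 Mb
documentary: 5.450 Mbps × 7500 s × 1.04 = 42510.0 Mb
Total: 398211.2 Mb = 49776.4 MB.
= 46.36 GiB.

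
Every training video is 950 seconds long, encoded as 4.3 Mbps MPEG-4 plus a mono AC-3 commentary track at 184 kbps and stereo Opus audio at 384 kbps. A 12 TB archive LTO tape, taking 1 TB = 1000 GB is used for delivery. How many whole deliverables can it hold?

Audio total: 184 + 384 = 568 kbps = 0.568 Mbps.
Total bitrate: 4.868 Mbps.
Per item: 4.868 Mbps × 950 s = 4,625 Mb = 578.1 MB.
Capacity: 12 TB = 96,000,000 Mb; 20758.55 items → 20758 complete.

20758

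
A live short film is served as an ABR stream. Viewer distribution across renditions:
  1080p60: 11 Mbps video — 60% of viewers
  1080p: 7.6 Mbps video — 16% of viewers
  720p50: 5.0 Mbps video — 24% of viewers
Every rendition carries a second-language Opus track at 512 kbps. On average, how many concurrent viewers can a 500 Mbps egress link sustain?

52

Audio: 512 kbps = 0.512 Mbps.
Average per-viewer bitrate: 0.60×11.512 + 0.16×8.112 + 0.24×5.512 = 9.528 Mbps.
500 Mbps = 500.0 Mbps; 500.0 / 9.528 = 52.48 → 52.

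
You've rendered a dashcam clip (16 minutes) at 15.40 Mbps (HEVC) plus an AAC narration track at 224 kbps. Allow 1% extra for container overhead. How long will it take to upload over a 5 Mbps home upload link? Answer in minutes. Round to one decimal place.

50.5 minutes

16 min = 960 s
Audio: 224 kbps = 0.224 Mbps.
Total bitrate: 15.624 Mbps.
File: 15.624 Mbps × 960 s = 14999.0 Mb.
With 1% container overhead: ×1.01. → 15149.0 Mb.
At 5 Mbps: 15149.0 / 5 = 3029.8 s ≈ 50.5 minutes.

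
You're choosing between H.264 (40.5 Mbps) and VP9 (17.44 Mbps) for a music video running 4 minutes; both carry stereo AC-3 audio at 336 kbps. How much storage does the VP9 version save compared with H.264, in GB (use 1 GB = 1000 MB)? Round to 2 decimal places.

0.69 GB

4 min = 240 s
Audio: 336 kbps = 0.336 Mbps.
H.264: 40.836 Mbps × 240 s = 9800.6 Mb = 1.225 GB.
VP9: 17.776 Mbps × 240 s = 4266.2 Mb = 0.533 GB.
Saving: 1.225 − 0.533 = 0.692 GB.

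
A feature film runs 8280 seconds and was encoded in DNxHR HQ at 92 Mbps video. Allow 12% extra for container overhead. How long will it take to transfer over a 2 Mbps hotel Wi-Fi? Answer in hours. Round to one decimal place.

File: 92.000 Mbps × 8280 s = 761760.0 Mb.
With 12% container overhead: ×1.12. → 853171.2 Mb.
At 2 Mbps: 853171.2 / 2 = 426585.6 s ≈ 118 hours.

118.5 hours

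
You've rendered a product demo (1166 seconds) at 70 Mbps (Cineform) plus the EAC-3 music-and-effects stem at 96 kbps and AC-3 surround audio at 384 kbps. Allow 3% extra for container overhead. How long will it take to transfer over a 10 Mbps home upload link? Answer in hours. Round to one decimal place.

Audio total: 96 + 384 = 480 kbps = 0.480 Mbps.
Total bitrate: 70.480 Mbps.
File: 70.480 Mbps × 1166 s = 82179.7 Mb.
With 3% container overhead: ×1.03. → 84645.1 Mb.
At 10 Mbps: 84645.1 / 10 = 8464.5 s ≈ 2.35 hours.

2.4 hours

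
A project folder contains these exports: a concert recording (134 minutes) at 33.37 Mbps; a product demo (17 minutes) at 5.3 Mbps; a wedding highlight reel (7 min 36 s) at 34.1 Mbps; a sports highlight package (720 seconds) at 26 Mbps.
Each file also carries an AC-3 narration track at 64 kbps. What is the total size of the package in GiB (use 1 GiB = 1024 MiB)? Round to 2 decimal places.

35.93 GiB

Audio: 64 kbps = 0.064 Mbps.
concert recording: 33.434 Mbps × 8040 s = 268809.4 Mb
product demo: 5.364 Mbps × 1020 s = 5471.3 Mb
wedding highlight reel: 34.164 Mbps × 456 s = 15578.8 Mb
sports highlight package: 26.064 Mbps × 720 s = 18766.1 Mb
Total: 308625.5 Mb = 38578.2 MB.
= 35.93 GiB.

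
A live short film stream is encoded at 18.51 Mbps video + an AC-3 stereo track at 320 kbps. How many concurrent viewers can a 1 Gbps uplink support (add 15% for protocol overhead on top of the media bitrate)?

Audio: 320 kbps = 0.320 Mbps.
Per-viewer media rate: 18.830 Mbps.
On the wire with 15% overhead: 21.654 Mbps.
1 Gbps = 1,000 Mbps; 1,000 / 21.654 = 46.18 → 46 viewers.

46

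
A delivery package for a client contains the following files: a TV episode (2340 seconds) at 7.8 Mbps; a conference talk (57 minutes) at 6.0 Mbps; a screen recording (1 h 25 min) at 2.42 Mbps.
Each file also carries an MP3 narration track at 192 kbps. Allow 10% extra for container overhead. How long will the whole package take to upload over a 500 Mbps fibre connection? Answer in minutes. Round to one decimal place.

2.0 minutes

Audio: 192 kbps = 0.192 Mbps.
TV episode: 7.992 Mbps × 2340 s × 1.10 = 20571.4 Mb
conference talk: 6.192 Mbps × 3420 s × 1.10 = 23294.3 Mb
screen recording: 2.612 Mbps × 5100 s × 1.10 = 14653.3 Mb
Total: 58519.0 Mb = 7314.9 MB.
At 500 Mbps: 58519.0 / 500 = 117 s ≈ 1.95 minutes.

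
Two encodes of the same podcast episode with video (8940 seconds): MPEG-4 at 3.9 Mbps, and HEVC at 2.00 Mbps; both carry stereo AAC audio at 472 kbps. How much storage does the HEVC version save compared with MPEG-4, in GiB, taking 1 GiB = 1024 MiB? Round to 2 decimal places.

1.98 GiB

Audio: 472 kbps = 0.472 Mbps.
MPEG-4: 4.372 Mbps × 8940 s = 39085.7 Mb = 4.550 GiB.
HEVC: 2.472 Mbps × 8940 s = 22099.7 Mb = 2.573 GiB.
Saving: 4.550 − 2.573 = 1.977 GiB.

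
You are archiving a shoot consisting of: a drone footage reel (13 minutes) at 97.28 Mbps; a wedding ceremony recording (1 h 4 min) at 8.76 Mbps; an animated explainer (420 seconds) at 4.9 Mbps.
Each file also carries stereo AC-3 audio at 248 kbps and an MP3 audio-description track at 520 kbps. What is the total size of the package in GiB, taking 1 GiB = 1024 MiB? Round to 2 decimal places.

13.44 GiB

Audio total: 248 + 520 = 768 kbps = 0.768 Mbps.
drone footage reel: 98.048 Mbps × 780 s = 76477.4 Mb
wedding ceremony recording: 9.528 Mbps × 3840 s = 36587.5 Mb
animated explainer: 5.668 Mbps × 420 s = 2380.6 Mb
Total: 115445.5 Mb = 14430.7 MB.
= 13.44 GiB.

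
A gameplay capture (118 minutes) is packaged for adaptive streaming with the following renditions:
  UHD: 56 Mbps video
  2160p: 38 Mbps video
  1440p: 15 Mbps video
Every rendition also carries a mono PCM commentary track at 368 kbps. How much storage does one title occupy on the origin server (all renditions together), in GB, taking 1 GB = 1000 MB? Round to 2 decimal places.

97.44 GB

118 min = 7080 s
Audio: 368 kbps = 0.368 Mbps.
Sum of rendition bitrates: (56+0.368) + (38+0.368) + (15+0.368) = 110.104 Mbps.
× 7080 s = 779,536 Mb = 97,442 MB = 97.44 GB.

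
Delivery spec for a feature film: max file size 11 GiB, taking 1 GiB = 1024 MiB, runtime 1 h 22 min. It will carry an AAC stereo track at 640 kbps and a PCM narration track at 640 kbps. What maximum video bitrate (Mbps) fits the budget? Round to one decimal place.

17.9 Mbps

Budget: 11 GiB = 94489.3 Mb.
1 h 22 min = 82 min = 4920 s
Total bitrate budget: 94489.3 Mb / 4920 s = 19.205 Mbps.
Audio total: 640 + 640 = 1280 kbps = 1.280 Mbps.
Video: 19.205 − 1.280 = 17.925 Mbps.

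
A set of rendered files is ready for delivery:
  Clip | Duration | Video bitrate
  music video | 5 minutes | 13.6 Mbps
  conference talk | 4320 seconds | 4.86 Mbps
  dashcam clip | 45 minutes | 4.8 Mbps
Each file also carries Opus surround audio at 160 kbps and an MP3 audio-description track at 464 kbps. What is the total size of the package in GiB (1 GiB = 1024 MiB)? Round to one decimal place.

5.0 GiB

Audio total: 160 + 464 = 624 kbps = 0.624 Mbps.
music video: 14.224 Mbps × 300 s = 4267.2 Mb
conference talk: 5.484 Mbps × 4320 s = 23690.9 Mb
dashcam clip: 5.424 Mbps × 2700 s = 14644.8 Mb
Total: 42602.9 Mb = 5325.4 MB.
= 4.960 GiB.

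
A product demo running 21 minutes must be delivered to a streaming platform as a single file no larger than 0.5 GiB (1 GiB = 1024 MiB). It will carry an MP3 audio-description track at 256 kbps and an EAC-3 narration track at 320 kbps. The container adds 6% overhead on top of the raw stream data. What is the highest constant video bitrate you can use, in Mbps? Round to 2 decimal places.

2.64 Mbps

Budget: 0.5 GiB = 4295.0 Mb.
Stream payload after overhead: 4295.0 / 1.06 = 4051.9 Mb.
21 min = 1260 s
Total bitrate budget: 4051.9 Mb / 1260 s = 3.216 Mbps.
Audio total: 256 + 320 = 576 kbps = 0.576 Mbps.
Video: 3.216 − 0.576 = 2.640 Mbps.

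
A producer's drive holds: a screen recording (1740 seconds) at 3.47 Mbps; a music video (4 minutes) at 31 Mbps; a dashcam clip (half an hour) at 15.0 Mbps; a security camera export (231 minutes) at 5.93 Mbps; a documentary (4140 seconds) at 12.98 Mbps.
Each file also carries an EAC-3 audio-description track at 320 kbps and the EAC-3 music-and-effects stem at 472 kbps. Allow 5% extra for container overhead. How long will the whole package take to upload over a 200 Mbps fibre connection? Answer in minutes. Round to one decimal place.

16.9 minutes

Audio total: 320 + 472 = 792 kbps = 0.792 Mbps.
screen recording: 4.262 Mbps × 1740 s × 1.05 = 7786.7 Mb
music video: 31.792 Mbps × 240 s × 1.05 = 8011.6 Mb
dashcam clip: 15.792 Mbps × 1800 s × 1.05 = 29846.9 Mb
security camera export: 6.722 Mbps × 13860 s × 1.05 = 97825.3 Mb
documentary: 13.772 Mbps × 4140 s × 1.05 = 59866.9 Mb
Total: 203337.3 Mb = 25417.2 MB.
At 200 Mbps: 203337.3 / 200 = 1017 s ≈ 16.9 minutes.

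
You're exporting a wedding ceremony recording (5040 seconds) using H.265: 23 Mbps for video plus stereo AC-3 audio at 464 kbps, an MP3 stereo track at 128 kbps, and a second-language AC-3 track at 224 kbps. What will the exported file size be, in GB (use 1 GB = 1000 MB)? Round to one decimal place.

15.0 GB

Audio total: 464 + 128 + 224 = 816 kbps = 0.816 Mbps.
Total bitrate: 23 + 0.816 = 23.816 Mbps.
Stream data: 23.816 Mbps × 5040 s = 120032.6 Mb.
120,033 Mb ÷ 8 = 15,004 MB → 15.00 GB.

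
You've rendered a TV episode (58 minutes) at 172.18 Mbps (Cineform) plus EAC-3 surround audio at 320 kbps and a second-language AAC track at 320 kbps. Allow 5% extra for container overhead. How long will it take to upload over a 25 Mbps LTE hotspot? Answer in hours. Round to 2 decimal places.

58 min = 3480 s
Audio total: 320 + 320 = 640 kbps = 0.640 Mbps.
Total bitrate: 172.820 Mbps.
File: 172.820 Mbps × 3480 s = 601413.6 Mb.
With 5% container overhead: ×1.05. → 631484.3 Mb.
At 25 Mbps: 631484.3 / 25 = 25259.4 s ≈ 7.02 hours.

7.02 hours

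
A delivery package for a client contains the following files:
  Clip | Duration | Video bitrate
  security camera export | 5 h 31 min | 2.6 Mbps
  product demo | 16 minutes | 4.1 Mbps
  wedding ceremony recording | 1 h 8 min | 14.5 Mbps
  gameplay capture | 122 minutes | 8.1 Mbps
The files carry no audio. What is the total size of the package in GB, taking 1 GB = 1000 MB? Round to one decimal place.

security camera export: 2.600 Mbps × 19860 s = 51636.0 Mb
product demo: 4.100 Mbps × 960 s = 3936.0 Mb
wedding ceremony recording: 14.500 Mbps × 4080 s = 59160.0 Mb
gameplay capture: 8.100 Mbps × 7320 s = 59292.0 Mb
Total: 174024.0 Mb = 21753.0 MB.
= 21.75 GB.

21.8 GB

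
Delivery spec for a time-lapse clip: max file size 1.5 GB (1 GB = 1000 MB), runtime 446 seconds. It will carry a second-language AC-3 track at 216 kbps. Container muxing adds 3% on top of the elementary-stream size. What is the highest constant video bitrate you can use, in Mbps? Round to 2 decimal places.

25.91 Mbps

Budget: 1.5 GB = 12000.0 Mb.
Stream payload after overhead: 12000.0 / 1.03 = 11650.5 Mb.
Total bitrate budget: 11650.5 Mb / 446 s = 26.122 Mbps.
Audio: 216 kbps = 0.216 Mbps.
Video: 26.122 − 0.216 = 25.906 Mbps.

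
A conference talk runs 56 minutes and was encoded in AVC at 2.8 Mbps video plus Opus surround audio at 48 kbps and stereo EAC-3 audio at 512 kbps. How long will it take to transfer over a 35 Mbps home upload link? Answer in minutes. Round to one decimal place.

56 min = 3360 s
Audio total: 48 + 512 = 560 kbps = 0.560 Mbps.
Total bitrate: 3.360 Mbps.
File: 3.360 Mbps × 3360 s = 11289.6 Mb.
At 35 Mbps: 11289.6 / 35 = 322.6 s ≈ 5.38 minutes.

5.4 minutes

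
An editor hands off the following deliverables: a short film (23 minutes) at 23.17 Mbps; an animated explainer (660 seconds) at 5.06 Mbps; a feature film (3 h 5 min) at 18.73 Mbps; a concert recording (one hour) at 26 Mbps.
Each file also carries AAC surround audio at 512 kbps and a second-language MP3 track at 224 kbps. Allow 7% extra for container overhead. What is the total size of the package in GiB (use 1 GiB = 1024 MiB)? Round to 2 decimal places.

43.49 GiB

Audio total: 512 + 224 = 736 kbps = 0.736 Mbps.
short film: 23.906 Mbps × 1380 s × 1.07 = 35299.6 Mb
animated explainer: 5.796 Mbps × 660 s × 1.07 = 4093.1 Mb
feature film: 19.466 Mbps × 11100 s × 1.07 = 231197.7 Mb
concert recording: 26.736 Mbps × 3600 s × 1.07 = 102987.1 Mb
Total: 373577.5 Mb = 46697.2 MB.
= 43.49 GiB.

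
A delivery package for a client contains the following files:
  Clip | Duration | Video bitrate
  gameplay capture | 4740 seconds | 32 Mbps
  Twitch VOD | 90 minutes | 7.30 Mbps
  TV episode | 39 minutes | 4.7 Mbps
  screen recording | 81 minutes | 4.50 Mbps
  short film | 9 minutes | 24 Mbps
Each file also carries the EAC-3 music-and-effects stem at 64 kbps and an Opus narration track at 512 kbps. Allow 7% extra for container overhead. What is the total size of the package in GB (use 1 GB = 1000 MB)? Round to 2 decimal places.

33.07 GB

Audio total: 64 + 512 = 576 kbps = 0.576 Mbps.
gameplay capture: 32.576 Mbps × 4740 s × 1.07 = 165219.0 Mb
Twitch VOD: 7.876 Mbps × 5400 s × 1.07 = 45507.5 Mb
TV episode: 5.276 Mbps × 2340 s × 1.07 = 13210.0 Mb
screen recording: 5.076 Mbps × 4860 s × 1.07 = 26396.2 Mb
short film: 24.576 Mbps × 540 s × 1.07 = 14200.0 Mb
Total: 264532.8 Mb = 33066.6 MB.
= 33.07 GB.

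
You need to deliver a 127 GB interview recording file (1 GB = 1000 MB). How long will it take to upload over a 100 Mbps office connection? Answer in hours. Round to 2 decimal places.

2.82 hours

File: 127 GB = 1016000.0 Mb.
At 100 Mbps: 1016000.0 / 100 = 10160.0 s ≈ 2.82 hours.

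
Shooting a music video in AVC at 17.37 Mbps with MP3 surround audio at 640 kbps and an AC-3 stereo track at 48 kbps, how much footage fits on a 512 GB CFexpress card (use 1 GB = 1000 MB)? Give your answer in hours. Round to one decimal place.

Audio total: 640 + 48 = 688 kbps = 0.688 Mbps.
Total bitrate: 17.37 + 0.688 = 18.058 Mbps.
Capacity: 512 GB = 4,096,000 Mb.
Recording time: 4,096,000 / 18.058 = 226,825 s ≈ 63.0 hours.

63.0 hours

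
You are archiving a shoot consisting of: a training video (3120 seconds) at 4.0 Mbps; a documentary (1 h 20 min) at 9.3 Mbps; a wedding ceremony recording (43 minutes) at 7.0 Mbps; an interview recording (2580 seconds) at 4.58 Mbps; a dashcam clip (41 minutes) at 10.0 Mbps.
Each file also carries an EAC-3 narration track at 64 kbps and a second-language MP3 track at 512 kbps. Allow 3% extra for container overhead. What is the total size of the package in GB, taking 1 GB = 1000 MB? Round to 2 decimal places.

Audio total: 64 + 512 = 576 kbps = 0.576 Mbps.
training video: 4.576 Mbps × 3120 s × 1.03 = 14705.4 Mb
documentary: 9.876 Mbps × 4800 s × 1.03 = 48826.9 Mb
wedding ceremony recording: 7.576 Mbps × 2580 s × 1.03 = 20132.5 Mb
interview recording: 5.156 Mbps × 2580 s × 1.03 = 13701.6 Mb
dashcam clip: 10.576 Mbps × 2460 s × 1.03 = 26797.5 Mb
Total: 124163.9 Mb = 15520.5 MB.
= 15.52 GB.

15.52 GB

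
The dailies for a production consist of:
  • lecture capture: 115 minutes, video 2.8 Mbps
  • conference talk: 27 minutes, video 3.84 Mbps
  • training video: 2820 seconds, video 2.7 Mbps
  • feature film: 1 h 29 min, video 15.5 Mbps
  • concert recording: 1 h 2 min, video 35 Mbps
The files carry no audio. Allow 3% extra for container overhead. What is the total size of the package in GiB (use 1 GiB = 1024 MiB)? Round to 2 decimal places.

lecture capture: 2.800 Mbps × 6900 s × 1.03 = 19899.6 Mb
conference talk: 3.840 Mbps × 1620 s × 1.03 = 6407.4 Mb
training video: 2.700 Mbps × 2820 s × 1.03 = 7842.4 Mb
feature film: 15.500 Mbps × 5340 s × 1.03 = 85253.1 Mb
concert recording: 35.000 Mbps × 3720 s × 1.03 = 134106.0 Mb
Total: 253508.5 Mb = 31688.6 MB.
= 29.51 GiB.

29.51 GiB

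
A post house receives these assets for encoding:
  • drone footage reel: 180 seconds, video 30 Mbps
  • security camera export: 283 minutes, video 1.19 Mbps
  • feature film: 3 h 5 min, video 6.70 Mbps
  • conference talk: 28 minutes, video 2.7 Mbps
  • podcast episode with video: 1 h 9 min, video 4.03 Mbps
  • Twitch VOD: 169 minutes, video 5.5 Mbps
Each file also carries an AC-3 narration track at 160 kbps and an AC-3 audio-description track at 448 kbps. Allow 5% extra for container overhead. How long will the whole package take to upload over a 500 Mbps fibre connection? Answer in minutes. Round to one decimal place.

7.1 minutes

Audio total: 160 + 448 = 608 kbps = 0.608 Mbps.
drone footage reel: 30.608 Mbps × 180 s × 1.05 = 5784.9 Mb
security camera export: 1.798 Mbps × 16980 s × 1.05 = 32056.5 Mb
feature film: 7.308 Mbps × 11100 s × 1.05 = 85174.7 Mb
conference talk: 3.308 Mbps × 1680 s × 1.05 = 5835.3 Mb
podcast episode with video: 4.638 Mbps × 4140 s × 1.05 = 20161.4 Mb
Twitch VOD: 6.108 Mbps × 10140 s × 1.05 = 65031.9 Mb
Total: 214044.8 Mb = 26755.6 MB.
At 500 Mbps: 214044.8 / 500 = 428 s ≈ 7.13 minutes.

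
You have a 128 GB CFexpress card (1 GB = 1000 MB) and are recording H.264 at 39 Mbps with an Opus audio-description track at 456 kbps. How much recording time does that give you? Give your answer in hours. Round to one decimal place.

Audio: 456 kbps = 0.456 Mbps.
Total bitrate: 39 + 0.456 = 39.456 Mbps.
Capacity: 128 GB = 1,024,000 Mb.
Recording time: 1,024,000 / 39.456 = 25,953 s ≈ 7.21 hours.

7.2 hours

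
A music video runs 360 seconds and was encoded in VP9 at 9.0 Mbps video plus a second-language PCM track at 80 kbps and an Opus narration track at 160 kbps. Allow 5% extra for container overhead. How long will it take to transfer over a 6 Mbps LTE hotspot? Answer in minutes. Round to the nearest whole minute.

Audio total: 80 + 160 = 240 kbps = 0.240 Mbps.
Total bitrate: 9.240 Mbps.
File: 9.240 Mbps × 360 s = 3326.4 Mb.
With 5% container overhead: ×1.05. → 3492.7 Mb.
At 6 Mbps: 3492.7 / 6 = 582.1 s ≈ 9.7 minutes.

10 minutes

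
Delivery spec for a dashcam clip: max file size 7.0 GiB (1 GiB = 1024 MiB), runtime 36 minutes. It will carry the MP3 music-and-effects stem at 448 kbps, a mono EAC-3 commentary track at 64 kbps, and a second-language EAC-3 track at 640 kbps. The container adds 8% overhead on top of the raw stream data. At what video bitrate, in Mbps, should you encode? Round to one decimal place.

24.6 Mbps

Budget: 7.0 GiB = 60129.5 Mb.
Stream payload after overhead: 60129.5 / 1.08 = 55675.5 Mb.
36 min = 2160 s
Total bitrate budget: 55675.5 Mb / 2160 s = 25.776 Mbps.
Audio total: 448 + 64 + 640 = 1152 kbps = 1.152 Mbps.
Video: 25.776 − 1.152 = 24.624 Mbps.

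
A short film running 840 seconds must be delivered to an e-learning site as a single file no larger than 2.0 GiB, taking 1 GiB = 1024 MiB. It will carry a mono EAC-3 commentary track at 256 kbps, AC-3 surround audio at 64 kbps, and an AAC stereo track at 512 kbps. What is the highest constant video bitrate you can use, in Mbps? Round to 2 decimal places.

Budget: 2.0 GiB = 17179.9 Mb.
Total bitrate budget: 17179.9 Mb / 840 s = 20.452 Mbps.
Audio total: 256 + 64 + 512 = 832 kbps = 0.832 Mbps.
Video: 20.452 − 0.832 = 19.620 Mbps.

19.62 Mbps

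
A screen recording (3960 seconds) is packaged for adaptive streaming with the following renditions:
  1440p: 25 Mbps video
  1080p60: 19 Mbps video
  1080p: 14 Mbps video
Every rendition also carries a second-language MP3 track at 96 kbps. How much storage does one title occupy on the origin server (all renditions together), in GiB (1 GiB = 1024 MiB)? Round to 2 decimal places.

26.87 GiB

Audio: 96 kbps = 0.096 Mbps.
Sum of rendition bitrates: (25+0.096) + (19+0.096) + (14+0.096) = 58.288 Mbps.
× 3960 s = 230,820 Mb = 28,853 MB = 26.87 GiB.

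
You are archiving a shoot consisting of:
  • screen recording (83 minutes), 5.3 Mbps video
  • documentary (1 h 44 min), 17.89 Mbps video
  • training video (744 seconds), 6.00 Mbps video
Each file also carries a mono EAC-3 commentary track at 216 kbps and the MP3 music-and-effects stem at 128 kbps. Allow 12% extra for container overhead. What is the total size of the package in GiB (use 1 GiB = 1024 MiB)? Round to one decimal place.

Audio total: 216 + 128 = 344 kbps = 0.344 Mbps.
screen recording: 5.644 Mbps × 4980 s × 1.12 = 31480.0 Mb
documentary: 18.234 Mbps × 6240 s × 1.12 = 127433.8 Mb
training video: 6.344 Mbps × 744 s × 1.12 = 5286.3 Mb
Total: 164200.1 Mb = 20525.0 MB.
= 19.12 GiB.

19.1 GiB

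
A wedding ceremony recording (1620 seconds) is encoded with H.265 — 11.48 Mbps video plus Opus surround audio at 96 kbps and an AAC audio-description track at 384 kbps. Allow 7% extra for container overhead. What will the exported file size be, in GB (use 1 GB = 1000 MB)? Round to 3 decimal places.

Audio total: 96 + 384 = 480 kbps = 0.480 Mbps.
Total bitrate: 11.48 + 0.480 = 11.960 Mbps.
Stream data: 11.960 Mbps × 1620 s = 19375.2 Mb.
With 7% container overhead: ×1.07.
20,731 Mb ÷ 8 = 2,591 MB → 2.591 GB.

2.591 GB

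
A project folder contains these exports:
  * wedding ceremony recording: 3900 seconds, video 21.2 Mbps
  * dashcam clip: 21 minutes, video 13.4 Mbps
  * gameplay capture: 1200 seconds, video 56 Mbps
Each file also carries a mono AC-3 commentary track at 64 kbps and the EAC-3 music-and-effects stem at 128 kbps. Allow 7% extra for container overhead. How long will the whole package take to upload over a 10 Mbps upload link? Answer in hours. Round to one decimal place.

5.0 hours

Audio total: 64 + 128 = 192 kbps = 0.192 Mbps.
wedding ceremony recording: 21.392 Mbps × 3900 s × 1.07 = 89268.8 Mb
dashcam clip: 13.592 Mbps × 1260 s × 1.07 = 18324.7 Mb
gameplay capture: 56.192 Mbps × 1200 s × 1.07 = 72150.5 Mb
Total: 179744.1 Mb = 22468.0 MB.
At 10 Mbps: 179744.1 / 10 = 17974 s ≈ 4.99 hours.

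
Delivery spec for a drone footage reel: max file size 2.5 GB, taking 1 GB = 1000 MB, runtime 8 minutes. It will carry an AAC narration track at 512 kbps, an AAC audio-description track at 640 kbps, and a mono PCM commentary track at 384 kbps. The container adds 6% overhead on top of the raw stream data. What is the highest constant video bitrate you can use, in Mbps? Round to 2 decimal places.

Budget: 2.5 GB = 20000.0 Mb.
Stream payload after overhead: 20000.0 / 1.06 = 18867.9 Mb.
8 min = 480 s
Total bitrate budget: 18867.9 Mb / 480 s = 39.308 Mbps.
Audio total: 512 + 640 + 384 = 1536 kbps = 1.536 Mbps.
Video: 39.308 − 1.536 = 37.772 Mbps.

37.77 Mbps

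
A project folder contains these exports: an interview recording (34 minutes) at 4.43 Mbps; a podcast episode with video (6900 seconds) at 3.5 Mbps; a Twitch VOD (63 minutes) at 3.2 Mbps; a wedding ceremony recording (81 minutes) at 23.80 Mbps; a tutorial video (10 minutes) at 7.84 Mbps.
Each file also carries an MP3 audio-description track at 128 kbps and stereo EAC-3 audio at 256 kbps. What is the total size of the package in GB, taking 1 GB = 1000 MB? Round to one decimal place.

21.6 GB

Audio total: 128 + 256 = 384 kbps = 0.384 Mbps.
interview recording: 4.814 Mbps × 2040 s = 9820.6 Mb
podcast episode with video: 3.884 Mbps × 6900 s = 26799.6 Mb
Twitch VOD: 3.584 Mbps × 3780 s = 13547.5 Mb
wedding ceremony recording: 24.184 Mbps × 4860 s = 117534.2 Mb
tutorial video: 8.224 Mbps × 600 s = 4934.4 Mb
Total: 172636.3 Mb = 21579.5 MB.
= 21.58 GB.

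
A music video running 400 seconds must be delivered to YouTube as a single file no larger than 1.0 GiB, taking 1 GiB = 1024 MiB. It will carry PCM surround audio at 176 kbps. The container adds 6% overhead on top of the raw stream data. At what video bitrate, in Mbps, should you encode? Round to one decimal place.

Budget: 1.0 GiB = 8589.9 Mb.
Stream payload after overhead: 8589.9 / 1.06 = 8103.7 Mb.
Total bitrate budget: 8103.7 Mb / 400 s = 20.259 Mbps.
Audio: 176 kbps = 0.176 Mbps.
Video: 20.259 − 0.176 = 20.083 Mbps.

20.1 Mbps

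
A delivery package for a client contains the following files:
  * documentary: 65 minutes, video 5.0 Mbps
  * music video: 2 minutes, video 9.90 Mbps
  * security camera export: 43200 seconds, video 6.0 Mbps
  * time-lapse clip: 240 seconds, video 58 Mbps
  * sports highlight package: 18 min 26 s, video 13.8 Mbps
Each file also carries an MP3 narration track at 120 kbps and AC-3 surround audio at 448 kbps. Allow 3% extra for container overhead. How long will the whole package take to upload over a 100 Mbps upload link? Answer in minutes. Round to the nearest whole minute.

Audio total: 120 + 448 = 568 kbps = 0.568 Mbps.
documentary: 5.568 Mbps × 3900 s × 1.03 = 22366.7 Mb
music video: 10.468 Mbps × 120 s × 1.03 = 1293.8 Mb
security camera export: 6.568 Mbps × 43200 s × 1.03 = 292249.7 Mb
time-lapse clip: 58.568 Mbps × 240 s × 1.03 = 14478.0 Mb
sports highlight package: 14.368 Mbps × 1106 s × 1.03 = 16367.7 Mb
Total: 346756.0 Mb = 43344.5 MB.
At 100 Mbps: 346756.0 / 100 = 3468 s ≈ 57.8 minutes.

58 minutes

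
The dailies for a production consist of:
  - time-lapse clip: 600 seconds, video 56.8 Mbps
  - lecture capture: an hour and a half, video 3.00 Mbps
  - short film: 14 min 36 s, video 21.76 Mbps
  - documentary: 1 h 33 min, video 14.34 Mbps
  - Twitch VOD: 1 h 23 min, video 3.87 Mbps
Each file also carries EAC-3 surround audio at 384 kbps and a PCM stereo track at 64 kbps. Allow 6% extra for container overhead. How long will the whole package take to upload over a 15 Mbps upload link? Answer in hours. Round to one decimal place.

3.5 hours

Audio total: 384 + 64 = 448 kbps = 0.448 Mbps.
time-lapse clip: 57.248 Mbps × 600 s × 1.06 = 36409.7 Mb
lecture capture: 3.448 Mbps × 5400 s × 1.06 = 19736.4 Mb
short film: 22.208 Mbps × 876 s × 1.06 = 20621.5 Mb
documentary: 14.788 Mbps × 5580 s × 1.06 = 87468.1 Mb
Twitch VOD: 4.318 Mbps × 4980 s × 1.06 = 22793.9 Mb
Total: 187029.5 Mb = 23378.7 MB.
At 15 Mbps: 187029.5 / 15 = 12469 s ≈ 3.46 hours.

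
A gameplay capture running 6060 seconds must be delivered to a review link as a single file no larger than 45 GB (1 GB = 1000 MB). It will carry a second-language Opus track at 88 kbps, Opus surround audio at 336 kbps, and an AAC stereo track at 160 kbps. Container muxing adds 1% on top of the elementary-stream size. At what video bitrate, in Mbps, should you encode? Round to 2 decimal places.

58.23 Mbps

Budget: 45 GB = 360000.0 Mb.
Stream payload after overhead: 360000.0 / 1.01 = 356435.6 Mb.
Total bitrate budget: 356435.6 Mb / 6060 s = 58.818 Mbps.
Audio total: 88 + 336 + 160 = 584 kbps = 0.584 Mbps.
Video: 58.818 − 0.584 = 58.234 Mbps.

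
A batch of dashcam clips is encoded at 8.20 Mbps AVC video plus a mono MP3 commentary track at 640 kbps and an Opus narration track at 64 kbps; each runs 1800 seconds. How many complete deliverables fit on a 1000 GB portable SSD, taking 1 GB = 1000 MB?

499

Audio total: 640 + 64 = 704 kbps = 0.704 Mbps.
Total bitrate: 8.904 Mbps.
Per item: 8.904 Mbps × 1800 s = 16,027 Mb = 2,003 MB.
Capacity: 1000 GB = 8,000,000 Mb; 499.15 items → 499 complete.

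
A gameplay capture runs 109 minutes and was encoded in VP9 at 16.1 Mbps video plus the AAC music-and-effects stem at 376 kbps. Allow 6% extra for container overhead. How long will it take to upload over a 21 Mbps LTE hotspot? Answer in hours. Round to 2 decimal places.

1.51 hours

109 min = 6540 s
Audio: 376 kbps = 0.376 Mbps.
Total bitrate: 16.476 Mbps.
File: 16.476 Mbps × 6540 s = 107753.0 Mb.
With 6% container overhead: ×1.06. → 114218.2 Mb.
At 21 Mbps: 114218.2 / 21 = 5439.0 s ≈ 1.51 hours.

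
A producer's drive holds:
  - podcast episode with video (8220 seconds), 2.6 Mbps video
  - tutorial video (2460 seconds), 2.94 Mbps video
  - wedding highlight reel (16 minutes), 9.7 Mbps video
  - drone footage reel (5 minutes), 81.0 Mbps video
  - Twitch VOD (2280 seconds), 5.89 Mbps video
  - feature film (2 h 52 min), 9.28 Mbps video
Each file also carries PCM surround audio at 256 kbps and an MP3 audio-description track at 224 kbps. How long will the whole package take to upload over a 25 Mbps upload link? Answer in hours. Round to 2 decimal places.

Audio total: 256 + 224 = 480 kbps = 0.480 Mbps.
podcast episode with video: 3.080 Mbps × 8220 s = 25317.6 Mb
tutorial video: 3.420 Mbps × 2460 s = 8413.2 Mb
wedding highlight reel: 10.180 Mbps × 960 s = 9772.8 Mb
drone footage reel: 81.480 Mbps × 300 s = 24444.0 Mb
Twitch VOD: 6.370 Mbps × 2280 s = 14523.6 Mb
feature film: 9.760 Mbps × 10320 s = 100723.2 Mb
Total: 183194.4 Mb = 22899.3 MB.
At 25 Mbps: 183194.4 / 25 = 7328 s ≈ 2.04 hours.

2.04 hours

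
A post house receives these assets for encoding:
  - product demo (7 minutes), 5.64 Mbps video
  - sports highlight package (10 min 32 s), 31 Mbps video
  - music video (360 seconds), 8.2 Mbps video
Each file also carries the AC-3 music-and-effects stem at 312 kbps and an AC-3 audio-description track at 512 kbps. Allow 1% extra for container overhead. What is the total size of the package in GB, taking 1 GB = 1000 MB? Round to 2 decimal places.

Audio total: 312 + 512 = 824 kbps = 0.824 Mbps.
product demo: 6.464 Mbps × 420 s × 1.01 = 2742.0 Mb
sports highlight package: 31.824 Mbps × 632 s × 1.01 = 20313.9 Mb
music video: 9.024 Mbps × 360 s × 1.01 = 3281.1 Mb
Total: 26337.1 Mb = 3292.1 MB.
= 3.292 GB.

3.29 GB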